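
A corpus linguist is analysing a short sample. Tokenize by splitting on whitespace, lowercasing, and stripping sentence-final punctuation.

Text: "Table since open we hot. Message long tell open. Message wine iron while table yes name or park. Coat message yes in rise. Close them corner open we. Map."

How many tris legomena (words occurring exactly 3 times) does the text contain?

Frequencies: open:3, message:3, table:2, we:2, yes:2, since:1, hot:1, long:1, tell:1, wine:1, iron:1, while:1, name:1, or:1, park:1, coat:1, in:1, rise:1, close:1, them:1, … (2 more, each freq 1)
Words with frequency 3: message, open

2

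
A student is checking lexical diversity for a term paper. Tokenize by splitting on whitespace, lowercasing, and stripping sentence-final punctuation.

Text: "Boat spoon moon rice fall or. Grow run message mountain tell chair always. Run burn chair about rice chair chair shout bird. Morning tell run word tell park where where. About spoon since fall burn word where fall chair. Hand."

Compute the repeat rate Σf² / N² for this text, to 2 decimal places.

0.06

Frequencies: chair:5, fall:3, run:3, tell:3, where:3, spoon:2, rice:2, burn:2, about:2, word:2, boat:1, moon:1, or:1, grow:1, message:1, mountain:1, always:1, shout:1, bird:1, morning:1, … (3 more, each freq 1)
Σf² = 94; N² = 1600
Repeat rate = 94 / 1600 = 0.06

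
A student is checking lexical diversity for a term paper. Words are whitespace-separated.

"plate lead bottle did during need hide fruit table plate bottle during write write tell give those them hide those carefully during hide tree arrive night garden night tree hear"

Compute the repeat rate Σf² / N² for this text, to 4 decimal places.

Frequencies: during:3, hide:3, plate:2, bottle:2, write:2, those:2, tree:2, night:2, lead:1, did:1, need:1, fruit:1, table:1, tell:1, give:1, them:1, carefully:1, arrive:1, garden:1, hear:1
Σf² = 54; N² = 900
Repeat rate = 54 / 900 = 0.0600

0.0600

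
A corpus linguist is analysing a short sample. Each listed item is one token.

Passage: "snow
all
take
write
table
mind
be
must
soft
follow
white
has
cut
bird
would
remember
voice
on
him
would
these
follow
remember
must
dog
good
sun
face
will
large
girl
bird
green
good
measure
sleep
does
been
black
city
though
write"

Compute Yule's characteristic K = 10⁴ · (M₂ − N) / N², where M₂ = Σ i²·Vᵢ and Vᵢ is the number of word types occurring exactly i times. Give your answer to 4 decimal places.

79.3651

Frequencies: write:2, must:2, follow:2, bird:2, would:2, remember:2, good:2, snow:1, all:1, take:1, table:1, mind:1, be:1, soft:1, white:1, has:1, cut:1, voice:1, on:1, him:1, … (15 more, each freq 1)
N = 42. Frequency spectrum: V_1=28, V_2=7
M₂ = 1²·28 + 2²·7 = 56
K = 10000 × (56 − 42) / 42² = 79.3651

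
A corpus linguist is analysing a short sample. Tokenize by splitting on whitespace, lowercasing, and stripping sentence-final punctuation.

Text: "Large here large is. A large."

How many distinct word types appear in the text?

4

Distinct types: {a, here, is, large}
V = 4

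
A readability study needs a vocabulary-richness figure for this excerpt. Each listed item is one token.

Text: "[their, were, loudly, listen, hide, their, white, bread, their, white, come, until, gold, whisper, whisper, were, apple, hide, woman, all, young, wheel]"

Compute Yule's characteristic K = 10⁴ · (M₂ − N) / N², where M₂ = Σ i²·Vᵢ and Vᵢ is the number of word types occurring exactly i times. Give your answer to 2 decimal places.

Frequencies: their:3, were:2, hide:2, white:2, whisper:2, loudly:1, listen:1, bread:1, come:1, until:1, gold:1, apple:1, woman:1, all:1, young:1, wheel:1
N = 22. Frequency spectrum: V_1=11, V_2=4, V_3=1
M₂ = 1²·11 + 2²·4 + 3²·1 = 36
K = 10000 × (36 − 22) / 22² = 289.26

289.26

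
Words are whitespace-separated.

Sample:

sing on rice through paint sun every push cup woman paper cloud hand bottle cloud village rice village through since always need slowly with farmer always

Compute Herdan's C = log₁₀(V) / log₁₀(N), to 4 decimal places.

N = 26, V = 21.
log₁₀(V) = 1.322219, log₁₀(N) = 1.414973
C = 1.322219 / 1.414973 = 0.9344

0.9344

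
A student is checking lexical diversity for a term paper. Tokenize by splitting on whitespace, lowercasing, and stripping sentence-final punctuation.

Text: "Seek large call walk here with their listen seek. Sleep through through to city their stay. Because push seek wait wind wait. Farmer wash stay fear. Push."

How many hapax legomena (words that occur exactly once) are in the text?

Frequencies: seek:3, their:2, through:2, stay:2, push:2, wait:2, large:1, call:1, walk:1, here:1, with:1, listen:1, sleep:1, to:1, city:1, because:1, wind:1, farmer:1, wash:1, fear:1
Hapax (freq=1): because, call, city, farmer, fear, here, large, listen, sleep, to, walk, wash, wind, with

14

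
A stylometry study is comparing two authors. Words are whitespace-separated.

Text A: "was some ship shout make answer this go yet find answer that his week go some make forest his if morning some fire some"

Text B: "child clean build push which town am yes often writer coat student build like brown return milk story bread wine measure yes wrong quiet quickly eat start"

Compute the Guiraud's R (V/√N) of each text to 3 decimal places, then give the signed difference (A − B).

-1.341

A: V=17, N=24, R=3.470
B: V=25, N=27, R=4.811
Difference = 3.470 − 4.811 = -1.341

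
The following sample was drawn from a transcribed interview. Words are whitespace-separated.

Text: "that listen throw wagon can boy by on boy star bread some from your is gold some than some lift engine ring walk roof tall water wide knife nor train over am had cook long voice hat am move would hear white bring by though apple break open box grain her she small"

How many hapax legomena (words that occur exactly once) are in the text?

44

Frequencies: some:3, boy:2, by:2, am:2, that:1, listen:1, throw:1, wagon:1, can:1, on:1, star:1, bread:1, from:1, your:1, is:1, gold:1, than:1, lift:1, engine:1, ring:1, … (28 more, each freq 1)
Hapax (freq=1): apple, box, bread, break, bring, can, cook, engine, from, gold, grain, had, hat, hear, her, is, knife, lift, listen, long, move, nor, on, open, over, ring, roof, she, small, star, tall, than, that, though, throw, train, voice, wagon, walk, water, white, wide, would, your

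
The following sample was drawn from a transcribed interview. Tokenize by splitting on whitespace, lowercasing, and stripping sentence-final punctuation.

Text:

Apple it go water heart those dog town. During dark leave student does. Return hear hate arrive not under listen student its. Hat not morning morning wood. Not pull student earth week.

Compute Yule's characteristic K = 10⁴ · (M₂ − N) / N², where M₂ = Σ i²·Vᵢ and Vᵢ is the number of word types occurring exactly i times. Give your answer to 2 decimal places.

136.72

Frequencies: student:3, not:3, morning:2, apple:1, it:1, go:1, water:1, heart:1, those:1, dog:1, town:1, during:1, dark:1, leave:1, does:1, return:1, hear:1, hate:1, arrive:1, under:1, … (7 more, each freq 1)
N = 32. Frequency spectrum: V_1=24, V_2=1, V_3=2
M₂ = 1²·24 + 2²·1 + 3²·2 = 46
K = 10000 × (46 − 32) / 32² = 136.72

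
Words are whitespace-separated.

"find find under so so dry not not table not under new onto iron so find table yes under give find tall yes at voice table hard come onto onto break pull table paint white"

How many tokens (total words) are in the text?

Tokens: find, find, under, so, so, dry, not, not, table, not, under, new, onto, iron, so, find, table, yes, under, give, find, tall, yes, at, voice, table, hard, come, onto, onto, break, pull, table, paint, white
N = 35

35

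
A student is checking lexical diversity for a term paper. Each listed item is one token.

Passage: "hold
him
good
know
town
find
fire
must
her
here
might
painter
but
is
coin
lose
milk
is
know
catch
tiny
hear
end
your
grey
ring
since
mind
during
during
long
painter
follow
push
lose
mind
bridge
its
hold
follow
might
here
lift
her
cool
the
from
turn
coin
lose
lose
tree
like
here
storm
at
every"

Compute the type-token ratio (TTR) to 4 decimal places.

0.7368

N = 57 tokens, V = 42 types.
TTR = V / N = 42 / 57 = 0.7368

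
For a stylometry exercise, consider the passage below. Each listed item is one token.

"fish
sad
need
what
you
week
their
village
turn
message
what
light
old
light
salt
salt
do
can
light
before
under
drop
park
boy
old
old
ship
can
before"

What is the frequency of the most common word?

3

Frequencies: light:3, old:3, what:2, salt:2, can:2, before:2, fish:1, sad:1, need:1, you:1, week:1, their:1, village:1, turn:1, message:1, do:1, under:1, drop:1, park:1, boy:1, … (1 more, each freq 1)
Most common: 'light' with frequency 3.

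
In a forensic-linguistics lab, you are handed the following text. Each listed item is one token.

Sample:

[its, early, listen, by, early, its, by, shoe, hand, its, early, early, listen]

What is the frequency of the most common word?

Frequencies: early:4, its:3, listen:2, by:2, shoe:1, hand:1
Most common: 'early' with frequency 4.

4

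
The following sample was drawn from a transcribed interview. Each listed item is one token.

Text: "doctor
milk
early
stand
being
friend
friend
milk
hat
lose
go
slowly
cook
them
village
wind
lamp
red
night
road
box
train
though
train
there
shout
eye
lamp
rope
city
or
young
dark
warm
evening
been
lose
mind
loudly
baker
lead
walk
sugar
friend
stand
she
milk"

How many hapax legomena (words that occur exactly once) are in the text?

Frequencies: milk:3, friend:3, stand:2, lose:2, lamp:2, train:2, doctor:1, early:1, being:1, hat:1, go:1, slowly:1, cook:1, them:1, village:1, wind:1, red:1, night:1, road:1, box:1, … (19 more, each freq 1)
Hapax (freq=1): baker, been, being, box, city, cook, dark, doctor, early, evening, eye, go, hat, lead, loudly, mind, night, or, red, road, rope, she, shout, slowly, sugar, them, there, though, village, walk, warm, wind, young

33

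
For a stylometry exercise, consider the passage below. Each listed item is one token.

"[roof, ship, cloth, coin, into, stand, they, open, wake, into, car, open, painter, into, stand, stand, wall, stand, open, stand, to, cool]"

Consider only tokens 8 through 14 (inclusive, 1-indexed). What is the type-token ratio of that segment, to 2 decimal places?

0.71

Segment tokens 8–14: open, wake, into, car, open, painter, into
Segment N = 7, segment V = 5.
TTR = 5 / 7 = 0.71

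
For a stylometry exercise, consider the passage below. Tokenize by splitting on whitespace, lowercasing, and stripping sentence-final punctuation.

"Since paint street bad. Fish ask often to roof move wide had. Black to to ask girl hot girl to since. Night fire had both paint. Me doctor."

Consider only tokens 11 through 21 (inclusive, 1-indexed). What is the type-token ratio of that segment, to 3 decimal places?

0.727

Segment tokens 11–21: wide, had, black, to, to, ask, girl, hot, girl, to, since
Segment N = 11, segment V = 8.
TTR = 8 / 11 = 0.727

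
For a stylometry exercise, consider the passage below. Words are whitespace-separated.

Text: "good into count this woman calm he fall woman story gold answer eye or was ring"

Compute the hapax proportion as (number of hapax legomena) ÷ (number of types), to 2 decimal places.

Frequencies: woman:2, good:1, into:1, count:1, this:1, calm:1, he:1, fall:1, story:1, gold:1, answer:1, eye:1, or:1, was:1, ring:1
Hapax count = 14; type count = 15.
Ratio = 14 / 15 = 0.93

0.93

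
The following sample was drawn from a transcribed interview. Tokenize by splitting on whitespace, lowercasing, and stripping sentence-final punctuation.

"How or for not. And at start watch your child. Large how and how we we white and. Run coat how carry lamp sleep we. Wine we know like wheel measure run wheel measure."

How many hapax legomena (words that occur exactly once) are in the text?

17

Frequencies: how:4, we:4, and:3, run:2, wheel:2, measure:2, or:1, for:1, not:1, at:1, start:1, watch:1, your:1, child:1, large:1, white:1, coat:1, carry:1, lamp:1, sleep:1, … (3 more, each freq 1)
Hapax (freq=1): at, carry, child, coat, for, know, lamp, large, like, not, or, sleep, start, watch, white, wine, your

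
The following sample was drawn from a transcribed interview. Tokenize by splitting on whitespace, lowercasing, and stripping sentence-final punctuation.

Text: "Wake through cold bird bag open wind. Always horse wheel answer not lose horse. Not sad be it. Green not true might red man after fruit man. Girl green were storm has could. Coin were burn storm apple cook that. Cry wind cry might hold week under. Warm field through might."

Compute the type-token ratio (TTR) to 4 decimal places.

0.7647

N = 51 tokens, V = 39 types.
TTR = V / N = 39 / 51 = 0.7647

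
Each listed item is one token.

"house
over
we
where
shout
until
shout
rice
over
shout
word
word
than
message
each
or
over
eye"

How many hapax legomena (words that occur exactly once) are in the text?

Frequencies: over:3, shout:3, word:2, house:1, we:1, where:1, until:1, rice:1, than:1, message:1, each:1, or:1, eye:1
Hapax (freq=1): each, eye, house, message, or, rice, than, until, we, where

10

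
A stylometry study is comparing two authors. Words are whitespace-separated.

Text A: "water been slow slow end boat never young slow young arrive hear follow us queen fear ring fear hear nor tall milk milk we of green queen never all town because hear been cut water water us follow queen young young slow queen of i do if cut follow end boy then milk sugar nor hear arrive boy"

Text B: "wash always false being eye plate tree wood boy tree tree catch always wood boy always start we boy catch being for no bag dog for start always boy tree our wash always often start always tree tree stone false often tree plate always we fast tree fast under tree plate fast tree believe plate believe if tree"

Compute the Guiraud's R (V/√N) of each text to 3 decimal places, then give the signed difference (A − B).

0.919

A: V=30, N=58, R=3.939
B: V=23, N=58, R=3.020
Difference = 3.939 − 3.020 = 0.919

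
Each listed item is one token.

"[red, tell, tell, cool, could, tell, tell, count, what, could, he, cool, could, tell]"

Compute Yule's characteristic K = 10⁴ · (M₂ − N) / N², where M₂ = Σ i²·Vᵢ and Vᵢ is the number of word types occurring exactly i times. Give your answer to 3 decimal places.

1428.571

Frequencies: tell:5, could:3, cool:2, red:1, count:1, what:1, he:1
N = 14. Frequency spectrum: V_1=4, V_2=1, V_3=1, V_5=1
M₂ = 1²·4 + 2²·1 + 3²·1 + 5²·1 = 42
K = 10000 × (42 − 14) / 14² = 1428.571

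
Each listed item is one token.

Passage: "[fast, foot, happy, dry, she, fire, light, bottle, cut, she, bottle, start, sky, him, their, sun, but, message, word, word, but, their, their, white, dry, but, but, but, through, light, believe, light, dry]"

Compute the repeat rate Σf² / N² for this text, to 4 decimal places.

0.0707

Frequencies: but:5, dry:3, light:3, their:3, she:2, bottle:2, word:2, fast:1, foot:1, happy:1, fire:1, cut:1, start:1, sky:1, him:1, sun:1, message:1, white:1, through:1, believe:1
Σf² = 77; N² = 1089
Repeat rate = 77 / 1089 = 0.0707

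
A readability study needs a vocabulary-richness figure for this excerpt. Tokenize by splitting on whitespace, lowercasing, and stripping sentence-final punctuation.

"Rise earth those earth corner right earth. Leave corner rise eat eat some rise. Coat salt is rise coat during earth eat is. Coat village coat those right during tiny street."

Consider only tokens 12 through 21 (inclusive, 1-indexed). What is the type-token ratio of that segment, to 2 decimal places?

Segment tokens 12–21: eat, some, rise, coat, salt, is, rise, coat, during, earth
Segment N = 10, segment V = 8.
TTR = 8 / 10 = 0.80

0.80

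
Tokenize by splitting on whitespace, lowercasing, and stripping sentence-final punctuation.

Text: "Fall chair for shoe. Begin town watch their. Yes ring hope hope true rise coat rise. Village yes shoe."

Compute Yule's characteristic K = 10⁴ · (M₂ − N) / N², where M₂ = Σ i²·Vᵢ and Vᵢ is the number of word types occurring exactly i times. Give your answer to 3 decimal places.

Frequencies: shoe:2, yes:2, hope:2, rise:2, fall:1, chair:1, for:1, begin:1, town:1, watch:1, their:1, ring:1, true:1, coat:1, village:1
N = 19. Frequency spectrum: V_1=11, V_2=4
M₂ = 1²·11 + 2²·4 = 27
K = 10000 × (27 − 19) / 19² = 221.607

221.607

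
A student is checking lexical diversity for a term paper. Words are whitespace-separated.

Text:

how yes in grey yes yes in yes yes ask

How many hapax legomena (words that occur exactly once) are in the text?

3

Frequencies: yes:5, in:2, how:1, grey:1, ask:1
Hapax (freq=1): ask, grey, how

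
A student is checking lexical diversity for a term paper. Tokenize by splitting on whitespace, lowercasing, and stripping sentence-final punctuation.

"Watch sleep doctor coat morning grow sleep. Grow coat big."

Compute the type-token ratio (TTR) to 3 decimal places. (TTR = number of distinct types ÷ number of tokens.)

N = 10 tokens, V = 7 types.
TTR = V / N = 7 / 10 = 0.700

0.700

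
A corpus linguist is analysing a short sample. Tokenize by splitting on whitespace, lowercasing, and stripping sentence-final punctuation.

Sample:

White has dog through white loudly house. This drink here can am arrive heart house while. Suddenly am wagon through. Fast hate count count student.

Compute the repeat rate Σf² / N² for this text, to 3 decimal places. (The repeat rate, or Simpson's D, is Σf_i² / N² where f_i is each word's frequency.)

0.056

Frequencies: white:2, through:2, house:2, am:2, count:2, has:1, dog:1, loudly:1, this:1, drink:1, here:1, can:1, arrive:1, heart:1, while:1, suddenly:1, wagon:1, fast:1, hate:1, student:1
Σf² = 35; N² = 625
Repeat rate = 35 / 625 = 0.056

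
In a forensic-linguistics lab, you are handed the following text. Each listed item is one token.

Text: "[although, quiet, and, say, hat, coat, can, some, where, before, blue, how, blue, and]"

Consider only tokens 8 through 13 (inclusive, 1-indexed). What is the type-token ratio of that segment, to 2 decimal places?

0.83

Segment tokens 8–13: some, where, before, blue, how, blue
Segment N = 6, segment V = 5.
TTR = 5 / 6 = 0.83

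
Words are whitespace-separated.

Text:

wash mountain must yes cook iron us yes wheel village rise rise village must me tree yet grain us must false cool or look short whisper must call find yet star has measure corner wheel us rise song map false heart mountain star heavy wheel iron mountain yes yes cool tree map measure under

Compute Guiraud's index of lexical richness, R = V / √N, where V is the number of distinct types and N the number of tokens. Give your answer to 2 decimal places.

4.22

N = 54, V = 31.
√N = 7.348469
R = 31 / 7.348469 = 4.22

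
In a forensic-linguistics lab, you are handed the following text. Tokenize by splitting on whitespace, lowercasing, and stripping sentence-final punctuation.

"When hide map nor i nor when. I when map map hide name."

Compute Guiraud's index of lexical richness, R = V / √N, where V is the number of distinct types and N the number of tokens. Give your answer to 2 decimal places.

1.66

N = 13, V = 6.
√N = 3.605551
R = 6 / 3.605551 = 1.66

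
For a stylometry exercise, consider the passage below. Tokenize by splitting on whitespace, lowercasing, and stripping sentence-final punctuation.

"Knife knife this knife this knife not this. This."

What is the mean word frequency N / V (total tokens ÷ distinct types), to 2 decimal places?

3.00

N = 9 tokens, V = 3 types.
Mean frequency = N / V = 9 / 3 = 3.00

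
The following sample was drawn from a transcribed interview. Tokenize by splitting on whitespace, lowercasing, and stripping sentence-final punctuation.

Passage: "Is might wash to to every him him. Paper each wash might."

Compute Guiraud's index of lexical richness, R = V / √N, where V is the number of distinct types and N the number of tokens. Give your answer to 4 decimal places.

2.3094

N = 12, V = 8.
√N = 3.464102
R = 8 / 3.464102 = 2.3094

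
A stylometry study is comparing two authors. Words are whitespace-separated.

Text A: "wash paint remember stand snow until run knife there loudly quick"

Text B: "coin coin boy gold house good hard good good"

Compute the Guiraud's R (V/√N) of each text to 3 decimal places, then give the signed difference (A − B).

1.317

A: V=11, N=11, R=3.317
B: V=6, N=9, R=2.000
Difference = 3.317 − 2.000 = 1.317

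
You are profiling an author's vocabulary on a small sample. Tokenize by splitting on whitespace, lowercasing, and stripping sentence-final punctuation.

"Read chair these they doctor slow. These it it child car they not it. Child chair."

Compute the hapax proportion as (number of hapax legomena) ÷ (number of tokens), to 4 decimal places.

Frequencies: it:3, chair:2, these:2, they:2, child:2, read:1, doctor:1, slow:1, car:1, not:1
Hapax count = 5; token count = 16.
Ratio = 5 / 16 = 0.3125

0.3125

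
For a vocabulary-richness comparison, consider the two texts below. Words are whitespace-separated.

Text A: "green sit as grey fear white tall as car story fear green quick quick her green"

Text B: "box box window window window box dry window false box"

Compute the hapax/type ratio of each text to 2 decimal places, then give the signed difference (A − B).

0.14

A: hapax=7, V=11, ratio=0.64
B: hapax=2, V=4, ratio=0.50
Difference = 0.64 − 0.50 = 0.14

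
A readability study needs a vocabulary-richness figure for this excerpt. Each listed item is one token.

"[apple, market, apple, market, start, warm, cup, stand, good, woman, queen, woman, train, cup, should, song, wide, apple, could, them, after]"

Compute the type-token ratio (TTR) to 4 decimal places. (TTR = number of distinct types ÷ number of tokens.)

0.7619

N = 21 tokens, V = 16 types.
TTR = V / N = 16 / 21 = 0.7619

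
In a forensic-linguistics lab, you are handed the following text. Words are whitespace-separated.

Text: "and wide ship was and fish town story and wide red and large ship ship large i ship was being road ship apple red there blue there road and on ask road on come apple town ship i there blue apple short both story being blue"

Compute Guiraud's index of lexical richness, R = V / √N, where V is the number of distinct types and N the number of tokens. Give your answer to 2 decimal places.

2.95

N = 46, V = 20.
√N = 6.782330
R = 20 / 6.782330 = 2.95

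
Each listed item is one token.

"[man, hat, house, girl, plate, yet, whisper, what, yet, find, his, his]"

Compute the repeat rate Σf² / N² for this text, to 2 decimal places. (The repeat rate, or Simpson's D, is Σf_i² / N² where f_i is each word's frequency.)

0.11

Frequencies: yet:2, his:2, man:1, hat:1, house:1, girl:1, plate:1, whisper:1, what:1, find:1
Σf² = 16; N² = 144
Repeat rate = 16 / 144 = 0.11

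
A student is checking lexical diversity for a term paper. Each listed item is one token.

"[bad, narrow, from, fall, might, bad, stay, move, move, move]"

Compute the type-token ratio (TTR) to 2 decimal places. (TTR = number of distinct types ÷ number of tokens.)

0.70

N = 10 tokens, V = 7 types.
TTR = V / N = 7 / 10 = 0.70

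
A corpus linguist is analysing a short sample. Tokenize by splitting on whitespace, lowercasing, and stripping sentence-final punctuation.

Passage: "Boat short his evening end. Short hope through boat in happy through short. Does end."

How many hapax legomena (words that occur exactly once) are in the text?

Frequencies: short:3, boat:2, end:2, through:2, his:1, evening:1, hope:1, in:1, happy:1, does:1
Hapax (freq=1): does, evening, happy, his, hope, in

6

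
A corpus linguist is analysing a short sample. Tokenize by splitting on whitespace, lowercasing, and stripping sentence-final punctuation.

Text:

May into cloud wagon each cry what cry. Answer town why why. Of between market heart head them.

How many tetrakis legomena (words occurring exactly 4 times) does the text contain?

Frequencies: cry:2, why:2, may:1, into:1, cloud:1, wagon:1, each:1, what:1, answer:1, town:1, of:1, between:1, market:1, heart:1, head:1, them:1
Words with frequency 4: (none)

0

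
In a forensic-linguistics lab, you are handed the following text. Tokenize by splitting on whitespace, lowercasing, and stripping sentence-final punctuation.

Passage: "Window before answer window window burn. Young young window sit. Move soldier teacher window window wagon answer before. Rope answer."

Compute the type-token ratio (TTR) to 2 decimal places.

N = 20 tokens, V = 11 types.
TTR = V / N = 11 / 20 = 0.55

0.55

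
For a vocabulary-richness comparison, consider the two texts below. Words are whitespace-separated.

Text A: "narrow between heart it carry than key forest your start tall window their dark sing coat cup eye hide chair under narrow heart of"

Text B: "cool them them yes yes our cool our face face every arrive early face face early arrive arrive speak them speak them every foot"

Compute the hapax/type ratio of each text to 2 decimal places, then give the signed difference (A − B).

A: hapax=20, V=22, ratio=0.91
B: hapax=1, V=10, ratio=0.10
Difference = 0.91 − 0.10 = 0.81

0.81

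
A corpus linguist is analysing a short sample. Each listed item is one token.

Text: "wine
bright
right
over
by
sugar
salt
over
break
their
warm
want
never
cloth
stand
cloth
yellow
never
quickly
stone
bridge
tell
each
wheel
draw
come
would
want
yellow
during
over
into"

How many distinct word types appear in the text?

Distinct types: {break, bridge, bright, by, cloth, come, draw, during, each, into, never, over, quickly, right, salt, stand, stone, sugar, tell, their, want, warm, wheel, wine, would, yellow}
V = 26

26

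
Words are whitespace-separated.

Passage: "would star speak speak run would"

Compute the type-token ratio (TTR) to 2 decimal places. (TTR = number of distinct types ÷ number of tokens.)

0.67

N = 6 tokens, V = 4 types.
TTR = V / N = 4 / 6 = 0.67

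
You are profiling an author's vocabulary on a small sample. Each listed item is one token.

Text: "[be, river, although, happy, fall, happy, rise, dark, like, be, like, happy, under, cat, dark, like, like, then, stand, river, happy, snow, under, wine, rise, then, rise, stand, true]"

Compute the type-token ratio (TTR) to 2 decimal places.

N = 29 tokens, V = 15 types.
TTR = V / N = 15 / 29 = 0.52

0.52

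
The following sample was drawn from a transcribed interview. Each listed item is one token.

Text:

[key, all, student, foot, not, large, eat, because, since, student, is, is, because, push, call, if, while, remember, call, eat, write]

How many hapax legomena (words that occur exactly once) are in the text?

Frequencies: student:2, eat:2, because:2, is:2, call:2, key:1, all:1, foot:1, not:1, large:1, since:1, push:1, if:1, while:1, remember:1, write:1
Hapax (freq=1): all, foot, if, key, large, not, push, remember, since, while, write

11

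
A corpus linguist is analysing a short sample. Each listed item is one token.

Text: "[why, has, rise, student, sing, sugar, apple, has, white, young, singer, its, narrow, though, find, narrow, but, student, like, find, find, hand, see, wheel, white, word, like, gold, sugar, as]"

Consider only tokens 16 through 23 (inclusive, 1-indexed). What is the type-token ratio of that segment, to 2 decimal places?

Segment tokens 16–23: narrow, but, student, like, find, find, hand, see
Segment N = 8, segment V = 7.
TTR = 7 / 8 = 0.88

0.88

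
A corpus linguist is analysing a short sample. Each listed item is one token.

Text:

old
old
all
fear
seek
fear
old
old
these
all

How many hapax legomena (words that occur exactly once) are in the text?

2

Frequencies: old:4, all:2, fear:2, seek:1, these:1
Hapax (freq=1): seek, these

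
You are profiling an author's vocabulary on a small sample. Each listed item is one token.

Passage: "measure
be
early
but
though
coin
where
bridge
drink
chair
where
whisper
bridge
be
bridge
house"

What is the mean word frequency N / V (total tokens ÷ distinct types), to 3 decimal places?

N = 16 tokens, V = 12 types.
Mean frequency = N / V = 16 / 12 = 1.333

1.333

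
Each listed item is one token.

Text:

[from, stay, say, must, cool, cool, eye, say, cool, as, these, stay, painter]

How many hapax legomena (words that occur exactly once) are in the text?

6

Frequencies: cool:3, stay:2, say:2, from:1, must:1, eye:1, as:1, these:1, painter:1
Hapax (freq=1): as, eye, from, must, painter, these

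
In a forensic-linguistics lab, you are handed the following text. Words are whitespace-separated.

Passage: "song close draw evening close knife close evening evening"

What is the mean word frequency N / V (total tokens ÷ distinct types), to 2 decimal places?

N = 9 tokens, V = 5 types.
Mean frequency = N / V = 9 / 5 = 1.80

1.80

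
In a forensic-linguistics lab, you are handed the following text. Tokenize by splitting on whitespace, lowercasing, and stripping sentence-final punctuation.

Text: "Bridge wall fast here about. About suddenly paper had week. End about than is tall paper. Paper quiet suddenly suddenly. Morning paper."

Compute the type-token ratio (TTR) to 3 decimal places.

0.682

N = 22 tokens, V = 15 types.
TTR = V / N = 15 / 22 = 0.682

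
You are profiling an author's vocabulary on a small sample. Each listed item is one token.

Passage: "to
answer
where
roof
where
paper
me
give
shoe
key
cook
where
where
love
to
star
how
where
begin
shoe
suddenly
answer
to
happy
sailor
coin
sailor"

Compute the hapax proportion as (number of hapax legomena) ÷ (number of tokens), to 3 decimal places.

0.481

Frequencies: where:5, to:3, answer:2, shoe:2, sailor:2, roof:1, paper:1, me:1, give:1, key:1, cook:1, love:1, star:1, how:1, begin:1, suddenly:1, happy:1, coin:1
Hapax count = 13; token count = 27.
Ratio = 13 / 27 = 0.481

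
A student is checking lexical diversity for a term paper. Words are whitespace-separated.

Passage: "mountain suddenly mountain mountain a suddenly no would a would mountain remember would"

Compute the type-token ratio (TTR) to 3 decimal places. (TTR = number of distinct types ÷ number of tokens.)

N = 13 tokens, V = 6 types.
TTR = V / N = 6 / 13 = 0.462

0.462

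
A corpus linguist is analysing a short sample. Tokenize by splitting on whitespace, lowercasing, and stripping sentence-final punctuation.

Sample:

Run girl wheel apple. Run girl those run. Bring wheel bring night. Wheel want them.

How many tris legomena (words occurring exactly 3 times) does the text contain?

2

Frequencies: run:3, wheel:3, girl:2, bring:2, apple:1, those:1, night:1, want:1, them:1
Words with frequency 3: run, wheel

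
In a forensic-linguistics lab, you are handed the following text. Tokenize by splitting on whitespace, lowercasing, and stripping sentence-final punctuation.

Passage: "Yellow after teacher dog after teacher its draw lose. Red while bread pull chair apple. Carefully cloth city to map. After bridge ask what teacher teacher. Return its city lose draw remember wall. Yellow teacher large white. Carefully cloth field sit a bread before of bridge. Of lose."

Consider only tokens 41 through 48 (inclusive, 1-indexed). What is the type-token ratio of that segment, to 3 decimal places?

Segment tokens 41–48: sit, a, bread, before, of, bridge, of, lose
Segment N = 8, segment V = 7.
TTR = 7 / 8 = 0.875

0.875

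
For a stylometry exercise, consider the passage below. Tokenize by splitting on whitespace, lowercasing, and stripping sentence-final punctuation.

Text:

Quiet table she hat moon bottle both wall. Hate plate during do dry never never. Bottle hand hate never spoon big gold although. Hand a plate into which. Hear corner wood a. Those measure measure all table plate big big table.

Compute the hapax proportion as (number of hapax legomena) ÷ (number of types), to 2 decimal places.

Frequencies: table:3, plate:3, never:3, big:3, bottle:2, hate:2, hand:2, a:2, measure:2, quiet:1, she:1, hat:1, moon:1, both:1, wall:1, during:1, do:1, dry:1, spoon:1, gold:1, … (8 more, each freq 1)
Hapax count = 19; type count = 28.
Ratio = 19 / 28 = 0.68

0.68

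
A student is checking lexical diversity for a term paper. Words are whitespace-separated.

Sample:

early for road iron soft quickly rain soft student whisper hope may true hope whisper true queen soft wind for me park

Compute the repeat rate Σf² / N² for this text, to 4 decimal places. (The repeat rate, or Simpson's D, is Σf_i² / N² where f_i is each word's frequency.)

Frequencies: soft:3, for:2, whisper:2, hope:2, true:2, early:1, road:1, iron:1, quickly:1, rain:1, student:1, may:1, queen:1, wind:1, me:1, park:1
Σf² = 36; N² = 484
Repeat rate = 36 / 484 = 0.0744

0.0744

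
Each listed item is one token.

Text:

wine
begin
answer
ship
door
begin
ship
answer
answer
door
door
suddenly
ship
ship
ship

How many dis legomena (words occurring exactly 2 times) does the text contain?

1

Frequencies: ship:5, answer:3, door:3, begin:2, wine:1, suddenly:1
Words with frequency 2: begin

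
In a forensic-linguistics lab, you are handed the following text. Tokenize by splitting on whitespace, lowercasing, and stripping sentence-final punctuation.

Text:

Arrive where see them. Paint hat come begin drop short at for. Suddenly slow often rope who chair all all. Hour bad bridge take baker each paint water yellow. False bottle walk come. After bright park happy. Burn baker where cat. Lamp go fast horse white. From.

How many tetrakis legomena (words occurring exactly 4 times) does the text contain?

0

Frequencies: where:2, paint:2, come:2, all:2, baker:2, arrive:1, see:1, them:1, hat:1, begin:1, drop:1, short:1, at:1, for:1, suddenly:1, slow:1, often:1, rope:1, who:1, chair:1, … (22 more, each freq 1)
Words with frequency 4: (none)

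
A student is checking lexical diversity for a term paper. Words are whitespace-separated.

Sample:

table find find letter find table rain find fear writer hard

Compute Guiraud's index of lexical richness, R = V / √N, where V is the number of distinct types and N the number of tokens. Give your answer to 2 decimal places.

N = 11, V = 7.
√N = 3.316625
R = 7 / 3.316625 = 2.11

2.11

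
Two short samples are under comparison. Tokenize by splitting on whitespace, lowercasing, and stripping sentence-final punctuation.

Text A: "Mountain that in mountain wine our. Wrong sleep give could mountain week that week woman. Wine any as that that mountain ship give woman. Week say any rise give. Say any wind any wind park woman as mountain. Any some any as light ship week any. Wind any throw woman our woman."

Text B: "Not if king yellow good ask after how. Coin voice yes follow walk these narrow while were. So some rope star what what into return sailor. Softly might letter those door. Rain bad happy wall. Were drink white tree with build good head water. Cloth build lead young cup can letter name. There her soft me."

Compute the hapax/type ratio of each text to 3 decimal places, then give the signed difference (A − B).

A: hapax=9, V=21, ratio=0.429
B: hapax=46, V=51, ratio=0.902
Difference = 0.429 − 0.902 = -0.473

-0.473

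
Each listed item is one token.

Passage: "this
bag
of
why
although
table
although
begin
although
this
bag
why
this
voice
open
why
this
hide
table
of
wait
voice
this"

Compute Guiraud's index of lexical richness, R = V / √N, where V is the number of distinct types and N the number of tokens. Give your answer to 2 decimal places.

2.29

N = 23, V = 11.
√N = 4.795832
R = 11 / 4.795832 = 2.29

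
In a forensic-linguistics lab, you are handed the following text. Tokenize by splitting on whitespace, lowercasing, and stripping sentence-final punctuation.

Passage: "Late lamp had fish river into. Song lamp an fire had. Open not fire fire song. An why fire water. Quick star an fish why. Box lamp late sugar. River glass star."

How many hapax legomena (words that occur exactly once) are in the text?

Frequencies: fire:4, lamp:3, an:3, late:2, had:2, fish:2, river:2, song:2, why:2, star:2, into:1, open:1, not:1, water:1, quick:1, box:1, sugar:1, glass:1
Hapax (freq=1): box, glass, into, not, open, quick, sugar, water

8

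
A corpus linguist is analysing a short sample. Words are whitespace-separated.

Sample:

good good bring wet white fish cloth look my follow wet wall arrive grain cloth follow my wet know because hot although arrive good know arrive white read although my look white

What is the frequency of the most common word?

3

Frequencies: good:3, wet:3, white:3, my:3, arrive:3, cloth:2, look:2, follow:2, know:2, although:2, bring:1, fish:1, wall:1, grain:1, because:1, hot:1, read:1
Most common: 'good' with frequency 3.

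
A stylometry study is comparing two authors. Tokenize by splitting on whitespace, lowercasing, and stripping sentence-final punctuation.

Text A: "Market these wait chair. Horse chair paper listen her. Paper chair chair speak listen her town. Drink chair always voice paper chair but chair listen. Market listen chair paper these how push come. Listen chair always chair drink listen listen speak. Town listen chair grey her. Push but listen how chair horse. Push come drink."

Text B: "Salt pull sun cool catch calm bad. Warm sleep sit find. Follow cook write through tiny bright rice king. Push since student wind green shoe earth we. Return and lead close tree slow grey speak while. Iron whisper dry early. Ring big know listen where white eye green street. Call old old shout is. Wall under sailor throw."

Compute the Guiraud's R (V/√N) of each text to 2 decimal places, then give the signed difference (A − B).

A: V=18, N=55, R=2.43
B: V=56, N=58, R=7.35
Difference = 2.43 − 7.35 = -4.92

-4.92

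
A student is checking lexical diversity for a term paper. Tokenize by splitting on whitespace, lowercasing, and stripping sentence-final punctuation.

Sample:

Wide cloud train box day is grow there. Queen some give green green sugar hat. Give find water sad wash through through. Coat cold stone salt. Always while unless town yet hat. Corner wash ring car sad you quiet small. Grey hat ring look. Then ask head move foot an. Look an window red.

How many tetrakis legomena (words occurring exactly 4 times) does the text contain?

Frequencies: hat:3, give:2, green:2, sad:2, wash:2, through:2, ring:2, look:2, an:2, wide:1, cloud:1, train:1, box:1, day:1, is:1, grow:1, there:1, queen:1, some:1, sugar:1, … (24 more, each freq 1)
Words with frequency 4: (none)

0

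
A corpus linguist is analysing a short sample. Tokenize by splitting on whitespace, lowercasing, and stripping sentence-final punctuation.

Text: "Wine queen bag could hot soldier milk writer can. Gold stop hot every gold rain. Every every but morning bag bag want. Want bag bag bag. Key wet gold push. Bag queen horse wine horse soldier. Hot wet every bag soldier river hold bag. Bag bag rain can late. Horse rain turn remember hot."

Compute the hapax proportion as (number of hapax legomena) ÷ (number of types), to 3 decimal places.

0.520

Frequencies: bag:11, hot:4, every:4, soldier:3, gold:3, rain:3, horse:3, wine:2, queen:2, can:2, want:2, wet:2, could:1, milk:1, writer:1, stop:1, but:1, morning:1, key:1, push:1, … (5 more, each freq 1)
Hapax count = 13; type count = 25.
Ratio = 13 / 25 = 0.520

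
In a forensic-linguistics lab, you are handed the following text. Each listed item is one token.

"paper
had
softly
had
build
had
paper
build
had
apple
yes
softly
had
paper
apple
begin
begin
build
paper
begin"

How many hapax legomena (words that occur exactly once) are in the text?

Frequencies: had:5, paper:4, build:3, begin:3, softly:2, apple:2, yes:1
Hapax (freq=1): yes

1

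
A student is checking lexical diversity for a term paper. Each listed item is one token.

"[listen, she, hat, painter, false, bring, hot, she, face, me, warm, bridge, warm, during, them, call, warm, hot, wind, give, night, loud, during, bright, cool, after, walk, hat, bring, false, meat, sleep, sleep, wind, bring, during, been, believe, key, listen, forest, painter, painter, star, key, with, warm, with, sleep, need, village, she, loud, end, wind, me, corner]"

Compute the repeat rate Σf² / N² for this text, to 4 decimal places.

0.0372

Frequencies: warm:4, she:3, painter:3, bring:3, during:3, wind:3, sleep:3, listen:2, hat:2, false:2, hot:2, me:2, loud:2, key:2, with:2, face:1, bridge:1, them:1, call:1, give:1, … (14 more, each freq 1)
Σf² = 121; N² = 3249
Repeat rate = 121 / 3249 = 0.0372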